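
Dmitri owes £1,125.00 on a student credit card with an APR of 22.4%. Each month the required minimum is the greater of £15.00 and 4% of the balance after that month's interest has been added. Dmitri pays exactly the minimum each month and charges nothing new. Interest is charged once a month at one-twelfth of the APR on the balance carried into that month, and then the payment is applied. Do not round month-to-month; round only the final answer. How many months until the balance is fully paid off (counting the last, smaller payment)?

84 months

Monthly rate r = 22.4%/12 = 1.86667% = 0.0186667.
While 4% of the post-interest balance exceeds £15.00, each month B ← (B·(1+r))·(1 − 0.04), i.e. B shrinks by the factor (1+r)·0.96 = 0.97792.
This holds for months 1–51. Entering month 52 the balance is £360.27; 4% of the post-interest balance is now below £15.00, so the flat £15.00 minimum applies from here.
From month 52 a fixed £15.00 at rate r clears £360.27 in 33 more payments. Total: 51 + 33 = 84 months.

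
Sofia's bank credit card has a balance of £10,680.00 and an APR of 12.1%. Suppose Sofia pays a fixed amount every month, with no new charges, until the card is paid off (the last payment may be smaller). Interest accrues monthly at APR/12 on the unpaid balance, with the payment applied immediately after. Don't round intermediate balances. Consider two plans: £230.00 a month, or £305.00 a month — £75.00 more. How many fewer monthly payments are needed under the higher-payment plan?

Monthly rate r = 12.1%/12 = 1.00833% = 0.0100833.
At £230.00/mo: n = ⌈−ln(1 − rB₀/P)/ln(1+r)⌉ = 63 payments (last £217.49); total interest = total paid − £10,680.00 = £3,797.49.
At £305.00/mo: 44 payments (last £125.73); total interest £2,560.73.
Payments saved = 63 − 44 = 19.

19 fewer payments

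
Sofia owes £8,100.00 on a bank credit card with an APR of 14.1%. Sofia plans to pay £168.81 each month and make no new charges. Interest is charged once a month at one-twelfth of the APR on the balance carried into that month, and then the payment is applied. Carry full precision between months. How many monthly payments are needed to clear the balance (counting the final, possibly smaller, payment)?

72 payments

Monthly rate r = 14.1%/12 = 1.175% = 0.01175.
Recurrence: B ← B·(1+r) − £168.81.
Month 1: interest £95.17; balance after payment £8,026.36.
Month 2: interest £94.31; balance after payment £7,951.86.
Closed form: n = −ln(1 − rB₀/P)/ln(1+r) = −ln(0.4362)/ln(1.01175) ≈ 71.023, so the balance reaches zero during payment 72.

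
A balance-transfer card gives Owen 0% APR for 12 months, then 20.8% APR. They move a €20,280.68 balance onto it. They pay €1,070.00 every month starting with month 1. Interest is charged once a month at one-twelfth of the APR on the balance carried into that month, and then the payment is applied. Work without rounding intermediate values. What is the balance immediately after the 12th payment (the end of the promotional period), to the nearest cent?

€7,440.68

Promo months 1–12 at r₀ = 0%/12 = 0; months 13+ at r₁ = 20.8%/12 = 0.0173333.
After month 12 (no interest yet): B = €20,280.68 − 12·€1,070.00 = €7,440.68.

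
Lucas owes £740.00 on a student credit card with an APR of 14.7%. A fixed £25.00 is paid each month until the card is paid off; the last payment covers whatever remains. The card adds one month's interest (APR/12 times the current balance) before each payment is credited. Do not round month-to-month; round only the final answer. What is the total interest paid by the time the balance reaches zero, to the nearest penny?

Monthly rate r = 14.7%/12 = 1.225% = 0.01225.
Payoff takes n = ⌈−ln(1 − rB₀/P)/ln(1+r)⌉ = ⌈36.989⌉ = 37 payments; the last is £24.72.
Total paid = 36·£25.00 + £24.72 = £924.72.
Total interest = total paid − principal = £924.72 − £740.00 = £184.72.

£184.72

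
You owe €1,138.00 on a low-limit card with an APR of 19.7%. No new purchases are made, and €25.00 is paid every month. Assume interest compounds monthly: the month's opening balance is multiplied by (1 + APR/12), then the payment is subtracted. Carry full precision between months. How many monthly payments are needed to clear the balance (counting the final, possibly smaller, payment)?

Monthly rate r = 19.7%/12 = 1.64167% = 0.0164167.
Recurrence: B ← B·(1+r) − €25.00.
Month 1: interest €18.68; balance after payment €1,131.68.
Month 2: interest €18.58; balance after payment €1,125.26.
Closed form: n = −ln(1 − rB₀/P)/ln(1+r) = −ln(0.25271)/ln(1.01642) ≈ 84.473, so the balance reaches zero during payment 85.

85 payments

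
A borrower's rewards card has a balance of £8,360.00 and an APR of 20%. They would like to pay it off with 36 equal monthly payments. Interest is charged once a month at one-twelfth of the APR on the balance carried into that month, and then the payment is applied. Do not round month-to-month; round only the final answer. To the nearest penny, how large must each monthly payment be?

Monthly rate r = 20%/12 = 1.66667% = 0.0166667.
Level-payment amortization: P = B₀·r / (1 − (1+r)^(−n)) = 8360.00·0.0166667 / (1 − 1.01667^(−36)).
Denominator 1 − (1+r)^(−36) = 0.448467698.
P = 139.333 / 0.448467698 ≈ 310.69.

£310.69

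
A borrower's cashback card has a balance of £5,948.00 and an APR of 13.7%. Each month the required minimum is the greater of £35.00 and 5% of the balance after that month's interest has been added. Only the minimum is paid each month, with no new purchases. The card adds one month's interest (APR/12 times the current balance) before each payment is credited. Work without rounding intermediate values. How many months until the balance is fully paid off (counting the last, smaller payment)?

Monthly rate r = 13.7%/12 = 1.14167% = 0.0114167.
While 5% of the post-interest balance exceeds £35.00, each month B ← (B·(1+r))·(1 − 0.05), i.e. B shrinks by the factor (1+r)·0.95 = 0.96085.
This holds for months 1–54. Entering month 55 the balance is £688.13; 5% of the post-interest balance is now below £35.00, so the flat £35.00 minimum applies from here.
From month 55 a fixed £35.00 at rate r clears £688.13 in 23 more payments. Total: 54 + 23 = 77 months.

77 months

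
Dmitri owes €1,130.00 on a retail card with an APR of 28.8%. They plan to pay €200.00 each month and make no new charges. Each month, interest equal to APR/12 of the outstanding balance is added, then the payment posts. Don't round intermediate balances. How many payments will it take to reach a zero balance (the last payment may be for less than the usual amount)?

Monthly rate r = 28.8%/12 = 2.4% = 0.024.
Recurrence: B ← B·(1+r) − €200.00.
Month 1: interest €27.12; balance after payment €957.12.
Month 2: interest €22.97; balance after payment €780.09.
Closed form: n = −ln(1 − rB₀/P)/ln(1+r) = −ln(0.8644)/ln(1.024) ≈ 6.144, so the balance reaches zero during payment 7.

7 payments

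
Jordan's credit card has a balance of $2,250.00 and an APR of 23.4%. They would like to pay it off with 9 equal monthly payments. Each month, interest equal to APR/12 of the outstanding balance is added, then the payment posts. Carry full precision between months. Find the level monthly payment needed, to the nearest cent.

$275.00

Monthly rate r = 23.4%/12 = 1.95% = 0.0195.
Level-payment amortization: P = B₀·r / (1 − (1+r)^(−n)) = 2250.00·0.0195 / (1 − 1.0195^(−9)).
Denominator 1 − (1+r)^(−9) = 0.159544103.
P = 43.875 / 0.159544103 ≈ 275.00.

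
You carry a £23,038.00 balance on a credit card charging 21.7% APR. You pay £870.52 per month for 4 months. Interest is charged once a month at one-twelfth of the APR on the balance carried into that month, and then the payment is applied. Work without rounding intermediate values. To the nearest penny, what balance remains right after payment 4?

£21,172.49

Monthly rate r = 21.7%/12 = 1.80833% = 0.0180833.
Each month: B ← B·(1+r) − £870.52.
Month 1: interest £416.60; balance after payment £22,584.08.
Month 2: interest £408.40; balance after payment £22,121.96.
Month 3: interest £400.04; balance after payment £21,651.48.
Month 4: interest £391.53; balance after payment £21,172.49.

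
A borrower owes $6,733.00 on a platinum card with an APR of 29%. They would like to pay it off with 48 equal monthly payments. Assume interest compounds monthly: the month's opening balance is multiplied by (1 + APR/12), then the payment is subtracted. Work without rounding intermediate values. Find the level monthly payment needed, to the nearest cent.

Monthly rate r = 29%/12 = 2.41667% = 0.0241667.
Level-payment amortization: P = B₀·r / (1 − (1+r)^(−n)) = 6733.00·0.0241667 / (1 − 1.02417^(−48)).
Denominator 1 − (1+r)^(−48) = 0.682159356.
P = 162.714 / 0.682159356 ≈ 238.53.

$238.53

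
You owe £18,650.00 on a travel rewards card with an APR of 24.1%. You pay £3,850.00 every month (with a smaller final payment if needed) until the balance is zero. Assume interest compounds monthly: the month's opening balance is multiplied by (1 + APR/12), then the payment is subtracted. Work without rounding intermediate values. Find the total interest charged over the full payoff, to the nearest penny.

£1,171.89

Monthly rate r = 24.1%/12 = 2.00833% = 0.0200833.
Payoff takes n = ⌈−ln(1 − rB₀/P)/ln(1+r)⌉ = ⌈5.147⌉ = 6 payments; the last is £571.89.
Total paid = 5·£3,850.00 + £571.89 = £19,821.89.
Total interest = total paid − principal = £19,821.89 − £18,650.00 = £1,171.89.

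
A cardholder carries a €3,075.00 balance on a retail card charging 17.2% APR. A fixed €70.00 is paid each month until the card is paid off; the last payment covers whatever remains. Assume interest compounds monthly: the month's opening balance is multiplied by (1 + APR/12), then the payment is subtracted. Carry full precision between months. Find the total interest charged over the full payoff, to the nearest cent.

€1,810.70

Monthly rate r = 17.2%/12 = 1.43333% = 0.0143333.
Payoff takes n = ⌈−ln(1 − rB₀/P)/ln(1+r)⌉ = ⌈69.795⌉ = 70 payments; the last is €55.70.
Total paid = 69·€70.00 + €55.70 = €4,885.70.
Total interest = total paid − principal = €4,885.70 − €3,075.00 = €1,810.70.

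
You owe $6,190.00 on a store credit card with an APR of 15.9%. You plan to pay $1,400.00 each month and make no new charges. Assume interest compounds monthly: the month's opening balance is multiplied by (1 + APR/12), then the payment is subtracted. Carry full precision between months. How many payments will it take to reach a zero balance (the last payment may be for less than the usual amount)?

5 months

Monthly rate r = 15.9%/12 = 1.325% = 0.01325.
Recurrence: B ← B·(1+r) − $1,400.00.
Month 1: interest $82.02; balance after payment $4,872.02.
Month 2: interest $64.55; balance after payment $3,536.57.
Month 3: interest $46.86; balance after payment $2,183.43.
Month 4: interest $28.93; balance after payment $812.36.
Month 5: interest $10.76; balance after payment $0.00.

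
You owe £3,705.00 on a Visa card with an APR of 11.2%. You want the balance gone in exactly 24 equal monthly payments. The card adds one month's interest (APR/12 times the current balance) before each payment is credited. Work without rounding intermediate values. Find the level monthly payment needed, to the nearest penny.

Monthly rate r = 11.2%/12 = 0.933333% = 0.00933333.
Level-payment amortization: P = B₀·r / (1 − (1+r)^(−n)) = 3705.00·0.00933333 / (1 − 1.00933^(−24)).
Denominator 1 − (1+r)^(−24) = 0.199854046.
P = 34.58 / 0.199854046 ≈ 173.03.

£173.03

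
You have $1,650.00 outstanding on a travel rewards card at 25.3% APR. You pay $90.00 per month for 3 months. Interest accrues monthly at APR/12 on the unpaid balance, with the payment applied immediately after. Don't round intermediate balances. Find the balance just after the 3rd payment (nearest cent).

Monthly rate r = 25.3%/12 = 2.10833% = 0.0210833.
Each month: B ← B·(1+r) − $90.00.
Month 1: interest $34.79; balance after payment $1,594.79.
Month 2: interest $33.62; balance after payment $1,538.41.
Month 3: interest $32.43; balance after payment $1,480.85.

$1,480.85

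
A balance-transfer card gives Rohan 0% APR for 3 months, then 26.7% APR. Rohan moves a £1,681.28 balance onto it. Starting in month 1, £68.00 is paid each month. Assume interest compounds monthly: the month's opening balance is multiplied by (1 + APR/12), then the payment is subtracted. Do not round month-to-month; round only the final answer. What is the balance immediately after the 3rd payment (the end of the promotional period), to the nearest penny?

£1,477.28

Promo months 1–3 at r₀ = 0%/12 = 0; months 4+ at r₁ = 26.7%/12 = 0.02225.
After month 3 (no interest yet): B = £1,681.28 − 3·£68.00 = £1,477.28.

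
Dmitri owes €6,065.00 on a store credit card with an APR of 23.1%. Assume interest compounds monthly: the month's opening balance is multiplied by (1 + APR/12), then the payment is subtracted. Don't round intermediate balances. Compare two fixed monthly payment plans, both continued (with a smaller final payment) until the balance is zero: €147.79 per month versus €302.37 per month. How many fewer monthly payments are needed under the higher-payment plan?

Monthly rate r = 23.1%/12 = 1.925% = 0.01925.
At €147.79/mo: n = ⌈−ln(1 − rB₀/P)/ln(1+r)⌉ = 82 payments (last €125.16); total interest = total paid − €6,065.00 = €6,031.15.
At €302.37/mo: 26 payments (last €179.58); total interest €1,673.83.
Payments saved = 82 − 26 = 56.

56 fewer payments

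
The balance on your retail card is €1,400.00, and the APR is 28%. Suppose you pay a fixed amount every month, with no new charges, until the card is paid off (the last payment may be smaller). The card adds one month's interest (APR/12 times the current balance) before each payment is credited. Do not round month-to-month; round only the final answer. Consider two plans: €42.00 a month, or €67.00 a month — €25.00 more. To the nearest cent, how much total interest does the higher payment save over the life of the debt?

€796.79

Monthly rate r = 28%/12 = 2.33333% = 0.0233333.
At €42.00/mo: n = ⌈−ln(1 − rB₀/P)/ln(1+r)⌉ = 66 payments (last €8.88); total interest = total paid − €1,400.00 = €1,338.88.
At €67.00/mo: 29 payments (last €66.09); total interest €542.09.
Interest saved = €1,338.88 − €542.09 = €796.79.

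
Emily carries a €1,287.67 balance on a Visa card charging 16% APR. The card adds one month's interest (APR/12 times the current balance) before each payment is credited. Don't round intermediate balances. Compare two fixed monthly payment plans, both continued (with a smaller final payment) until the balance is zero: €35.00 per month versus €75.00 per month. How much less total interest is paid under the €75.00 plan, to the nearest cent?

€309.98

Monthly rate r = 16%/12 = 1.33333% = 0.0133333.
At €35.00/mo: n = ⌈−ln(1 − rB₀/P)/ln(1+r)⌉ = 51 payments (last €32.11); total interest = total paid − €1,287.67 = €494.44.
At €75.00/mo: 20 payments (last €47.13); total interest €184.46.
Interest saved = €494.44 − €184.46 = €309.98.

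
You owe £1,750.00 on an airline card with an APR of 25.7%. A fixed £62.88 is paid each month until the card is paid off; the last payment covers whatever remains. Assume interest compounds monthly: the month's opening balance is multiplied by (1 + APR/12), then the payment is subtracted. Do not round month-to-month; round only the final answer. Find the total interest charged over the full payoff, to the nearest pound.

£940

Monthly rate r = 25.7%/12 = 2.14167% = 0.0214167.
Payoff takes n = ⌈−ln(1 − rB₀/P)/ln(1+r)⌉ = ⌈42.776⌉ = 43 payments; the last is £48.91.
Total paid = 42·£62.88 + £48.91 = £2,689.87.
Total interest = total paid − principal = £2,689.87 − £1,750.00 = £939.87.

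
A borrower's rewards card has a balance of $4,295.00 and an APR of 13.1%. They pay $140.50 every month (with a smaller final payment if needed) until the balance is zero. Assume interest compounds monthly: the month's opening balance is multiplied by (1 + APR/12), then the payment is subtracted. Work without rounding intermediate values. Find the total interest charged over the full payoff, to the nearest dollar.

$959

Monthly rate r = 13.1%/12 = 1.09167% = 0.0109167.
Payoff takes n = ⌈−ln(1 − rB₀/P)/ln(1+r)⌉ = ⌈37.397⌉ = 38 payments; the last is $55.97.
Total paid = 37·$140.50 + $55.97 = $5,254.47.
Total interest = total paid − principal = $5,254.47 − $4,295.00 = $959.47.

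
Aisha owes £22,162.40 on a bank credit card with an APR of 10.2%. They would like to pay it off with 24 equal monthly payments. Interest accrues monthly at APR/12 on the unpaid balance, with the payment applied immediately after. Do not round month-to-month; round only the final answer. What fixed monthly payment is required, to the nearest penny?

£1,024.73

Monthly rate r = 10.2%/12 = 0.85% = 0.0085.
Level-payment amortization: P = B₀·r / (1 − (1+r)^(−n)) = 22162.40·0.0085 / (1 − 1.0085^(−24)).
Denominator 1 − (1+r)^(−24) = 0.183834301.
P = 188.38 / 0.183834301 ≈ 1024.73.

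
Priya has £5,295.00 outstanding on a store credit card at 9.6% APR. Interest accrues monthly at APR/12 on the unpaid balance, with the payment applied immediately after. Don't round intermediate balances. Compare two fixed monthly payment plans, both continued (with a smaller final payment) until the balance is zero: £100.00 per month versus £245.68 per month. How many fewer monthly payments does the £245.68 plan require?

46 fewer payments

Monthly rate r = 9.6%/12 = 0.8% = 0.008.
At £100.00/mo: n = ⌈−ln(1 − rB₀/P)/ln(1+r)⌉ = 70 payments (last £14.48); total interest = total paid − £5,295.00 = £1,619.48.
At £245.68/mo: 24 payments (last £184.59); total interest £540.23.
Payments saved = 70 − 24 = 46.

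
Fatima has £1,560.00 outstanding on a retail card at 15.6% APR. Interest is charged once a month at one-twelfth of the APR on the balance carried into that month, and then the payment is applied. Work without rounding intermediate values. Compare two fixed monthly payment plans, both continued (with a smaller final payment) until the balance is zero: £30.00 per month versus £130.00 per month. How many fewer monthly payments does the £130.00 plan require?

Monthly rate r = 15.6%/12 = 1.3% = 0.013.
At £30.00/mo: n = ⌈−ln(1 − rB₀/P)/ln(1+r)⌉ = 88 payments (last £7.70); total interest = total paid − £1,560.00 = £1,057.70.
At £130.00/mo: 14 payments (last £17.12); total interest £147.12.
Payments saved = 88 − 14 = 74.

74 fewer payments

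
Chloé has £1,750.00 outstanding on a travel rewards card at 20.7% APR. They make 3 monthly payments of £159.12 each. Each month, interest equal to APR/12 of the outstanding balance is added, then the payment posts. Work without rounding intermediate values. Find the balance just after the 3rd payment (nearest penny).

Monthly rate r = 20.7%/12 = 1.725% = 0.01725.
Each month: B ← B·(1+r) − £159.12.
Month 1: interest £30.19; balance after payment £1,621.07.
Month 2: interest £27.96; balance after payment £1,489.91.
Month 3: interest £25.70; balance after payment £1,356.49.

£1,356.49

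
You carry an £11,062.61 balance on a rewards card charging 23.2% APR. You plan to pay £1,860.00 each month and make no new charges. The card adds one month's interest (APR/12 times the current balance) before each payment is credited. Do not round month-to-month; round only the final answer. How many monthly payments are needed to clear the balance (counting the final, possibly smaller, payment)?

7 months

Monthly rate r = 23.2%/12 = 1.93333% = 0.0193333.
Recurrence: B ← B·(1+r) − £1,860.00.
Month 1: interest £213.88; balance after payment £9,416.49.
Month 2: interest £182.05; balance after payment £7,738.54.
Closed form: n = −ln(1 − rB₀/P)/ln(1+r) = −ln(0.88501)/ln(1.01933) ≈ 6.379, so the balance reaches zero during payment 7.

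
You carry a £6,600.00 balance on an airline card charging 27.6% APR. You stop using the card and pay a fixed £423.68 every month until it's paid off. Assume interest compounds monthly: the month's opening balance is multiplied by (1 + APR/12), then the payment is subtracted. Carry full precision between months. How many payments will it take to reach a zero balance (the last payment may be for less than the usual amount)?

Monthly rate r = 27.6%/12 = 2.3% = 0.023.
Recurrence: B ← B·(1+r) − £423.68.
Month 1: interest £151.80; balance after payment £6,328.12.
Month 2: interest £145.55; balance after payment £6,049.99.
Closed form: n = −ln(1 − rB₀/P)/ln(1+r) = −ln(0.64171)/ln(1.023) ≈ 19.509, so the balance reaches zero during payment 20.

20 months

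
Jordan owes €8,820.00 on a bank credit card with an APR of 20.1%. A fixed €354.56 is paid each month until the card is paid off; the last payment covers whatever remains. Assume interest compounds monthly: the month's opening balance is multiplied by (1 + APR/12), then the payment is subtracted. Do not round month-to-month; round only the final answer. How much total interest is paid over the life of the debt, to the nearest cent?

Monthly rate r = 20.1%/12 = 1.675% = 0.01675.
Payoff takes n = ⌈−ln(1 − rB₀/P)/ln(1+r)⌉ = ⌈32.448⌉ = 33 payments; the last is €159.62.
Total paid = 32·€354.56 + €159.62 = €11,505.54.
Total interest = total paid − principal = €11,505.54 − €8,820.00 = €2,685.54.

€2,685.54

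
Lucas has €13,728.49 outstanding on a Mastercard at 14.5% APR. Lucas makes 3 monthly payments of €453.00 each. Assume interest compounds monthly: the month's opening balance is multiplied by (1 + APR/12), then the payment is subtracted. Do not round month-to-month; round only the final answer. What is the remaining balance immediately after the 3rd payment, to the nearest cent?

Monthly rate r = 14.5%/12 = 1.20833% = 0.0120833.
Each month: B ← B·(1+r) − €453.00.
Month 1: interest €165.89; balance after payment €13,441.38.
Month 2: interest €162.42; balance after payment €13,150.79.
Month 3: interest €158.91; balance after payment €12,856.70.

€12,856.70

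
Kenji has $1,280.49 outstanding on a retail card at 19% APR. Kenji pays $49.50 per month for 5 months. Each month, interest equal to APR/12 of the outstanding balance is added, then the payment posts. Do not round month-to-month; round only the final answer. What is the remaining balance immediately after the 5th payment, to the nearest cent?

Monthly rate r = 19%/12 = 1.58333% = 0.0158333.
Each month: B ← B·(1+r) − $49.50.
Month 1: interest $20.27; balance after payment $1,251.26.
Month 2: interest $19.81; balance after payment $1,221.58.
Month 3: interest $19.34; balance after payment $1,191.42.
Month 4: interest $18.86; balance after payment $1,160.78.
Month 5: interest $18.38; balance after payment $1,129.66.

$1,129.66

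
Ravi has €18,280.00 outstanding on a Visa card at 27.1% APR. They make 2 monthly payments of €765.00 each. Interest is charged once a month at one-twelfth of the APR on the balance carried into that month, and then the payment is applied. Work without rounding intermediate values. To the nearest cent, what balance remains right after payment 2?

Monthly rate r = 27.1%/12 = 2.25833% = 0.0225833.
Each month: B ← B·(1+r) − €765.00.
Month 1: interest €412.82; balance after payment €17,927.82.
Month 2: interest €404.87; balance after payment €17,567.69.

€17,567.69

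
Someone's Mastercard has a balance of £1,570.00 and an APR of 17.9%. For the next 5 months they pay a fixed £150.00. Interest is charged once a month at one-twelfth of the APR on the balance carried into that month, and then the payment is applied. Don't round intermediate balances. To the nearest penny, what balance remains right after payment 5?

£917.93

Monthly rate r = 17.9%/12 = 1.49167% = 0.0149167.
Each month: B ← B·(1+r) − £150.00.
Month 1: interest £23.42; balance after payment £1,443.42.
Month 2: interest £21.53; balance after payment £1,314.95.
Month 3: interest £19.61; balance after payment £1,184.56.
Month 4: interest £17.67; balance after payment £1,052.23.
Month 5: interest £15.70; balance after payment £917.93.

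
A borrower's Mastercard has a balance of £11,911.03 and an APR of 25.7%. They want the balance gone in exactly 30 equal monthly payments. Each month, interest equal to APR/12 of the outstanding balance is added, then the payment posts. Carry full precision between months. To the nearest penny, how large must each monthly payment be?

£542.24

Monthly rate r = 25.7%/12 = 2.14167% = 0.0214167.
Level-payment amortization: P = B₀·r / (1 − (1+r)^(−n)) = 11911.03·0.0214167 / (1 − 1.02142^(−30)).
Denominator 1 − (1+r)^(−30) = 0.470444115.
P = 255.095 / 0.470444115 ≈ 542.24.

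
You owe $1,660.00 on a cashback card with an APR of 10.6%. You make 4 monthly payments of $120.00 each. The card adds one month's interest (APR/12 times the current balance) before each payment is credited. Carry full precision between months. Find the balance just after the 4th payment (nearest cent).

Monthly rate r = 10.6%/12 = 0.883333% = 0.00883333.
Each month: B ← B·(1+r) − $120.00.
Month 1: interest $14.66; balance after payment $1,554.66.
Month 2: interest $13.73; balance after payment $1,448.40.
Month 3: interest $12.79; balance after payment $1,341.19.
Month 4: interest $11.85; balance after payment $1,233.04.

$1,233.04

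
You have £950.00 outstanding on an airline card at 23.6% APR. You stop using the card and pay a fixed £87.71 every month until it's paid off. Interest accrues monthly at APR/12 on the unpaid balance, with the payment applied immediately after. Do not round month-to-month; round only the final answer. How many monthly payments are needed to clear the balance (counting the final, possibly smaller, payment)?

Monthly rate r = 23.6%/12 = 1.96667% = 0.0196667.
Recurrence: B ← B·(1+r) − £87.71.
Month 1: interest £18.68; balance after payment £880.97.
Month 2: interest £17.33; balance after payment £810.59.
Closed form: n = −ln(1 − rB₀/P)/ln(1+r) = −ln(0.78699)/ln(1.01967) ≈ 12.300, so the balance reaches zero during payment 13.

13 months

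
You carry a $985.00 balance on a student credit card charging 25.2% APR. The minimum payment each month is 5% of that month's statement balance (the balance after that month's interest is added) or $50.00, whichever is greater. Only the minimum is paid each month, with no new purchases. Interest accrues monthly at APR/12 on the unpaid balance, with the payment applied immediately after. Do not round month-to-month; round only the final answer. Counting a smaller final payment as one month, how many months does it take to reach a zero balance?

Monthly rate r = 25.2%/12 = 2.1% = 0.021.
While 5% of the post-interest balance exceeds $50.00, each month B ← (B·(1+r))·(1 − 0.05), i.e. B shrinks by the factor (1+r)·0.95 = 0.96995.
This holds for months 1–1. Entering month 2 the balance is $955.40; 5% of the post-interest balance is now below $50.00, so the flat $50.00 minimum applies from here.
From month 2 a fixed $50.00 at rate r clears $955.40 in 25 more payments. Total: 1 + 25 = 26 months.

26 months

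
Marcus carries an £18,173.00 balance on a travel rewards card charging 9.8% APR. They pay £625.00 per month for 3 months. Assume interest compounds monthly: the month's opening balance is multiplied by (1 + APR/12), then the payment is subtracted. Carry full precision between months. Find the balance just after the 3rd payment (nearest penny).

£16,731.53

Monthly rate r = 9.8%/12 = 0.816667% = 0.00816667.
Each month: B ← B·(1+r) − £625.00.
Month 1: interest £148.41; balance after payment £17,696.41.
Month 2: interest £144.52; balance after payment £17,215.93.
Month 3: interest £140.60; balance after payment £16,731.53.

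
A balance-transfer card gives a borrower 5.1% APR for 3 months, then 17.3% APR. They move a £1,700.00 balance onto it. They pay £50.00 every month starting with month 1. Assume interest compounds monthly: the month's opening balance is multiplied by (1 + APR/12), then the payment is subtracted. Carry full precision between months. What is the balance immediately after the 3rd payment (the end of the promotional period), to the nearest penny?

£1,571.13

Promo months 1–3 at r₀ = 5.1%/12 = 0.00425; months 4+ at r₁ = 17.3%/12 = 0.0144167.
After month 3: iterate B ← B·(1+r₀) − £50.00 for 3 months → £1,571.13.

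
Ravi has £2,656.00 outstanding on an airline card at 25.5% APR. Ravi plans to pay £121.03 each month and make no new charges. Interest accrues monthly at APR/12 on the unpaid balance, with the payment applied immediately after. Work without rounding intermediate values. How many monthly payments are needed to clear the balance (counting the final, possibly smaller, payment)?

30 payments

Monthly rate r = 25.5%/12 = 2.125% = 0.02125.
Recurrence: B ← B·(1+r) − £121.03.
Month 1: interest £56.44; balance after payment £2,591.41.
Month 2: interest £55.07; balance after payment £2,525.45.
Closed form: n = −ln(1 − rB₀/P)/ln(1+r) = −ln(0.53367)/ln(1.02125) ≈ 29.865, so the balance reaches zero during payment 30.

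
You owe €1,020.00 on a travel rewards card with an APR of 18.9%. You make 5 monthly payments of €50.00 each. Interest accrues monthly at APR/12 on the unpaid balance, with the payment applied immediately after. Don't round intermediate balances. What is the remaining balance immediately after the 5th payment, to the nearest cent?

€844.90

Monthly rate r = 18.9%/12 = 1.575% = 0.01575.
Each month: B ← B·(1+r) − €50.00.
Month 1: interest €16.07; balance after payment €986.07.
Month 2: interest €15.53; balance after payment €951.60.
Month 3: interest €14.99; balance after payment €916.58.
Month 4: interest €14.44; balance after payment €881.02.
Month 5: interest €13.88; balance after payment €844.90.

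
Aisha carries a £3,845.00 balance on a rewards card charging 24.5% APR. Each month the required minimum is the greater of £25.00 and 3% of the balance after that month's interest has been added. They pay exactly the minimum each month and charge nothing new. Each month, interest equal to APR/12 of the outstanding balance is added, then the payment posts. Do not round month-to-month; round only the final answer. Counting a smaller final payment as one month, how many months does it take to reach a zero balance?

Monthly rate r = 24.5%/12 = 2.04167% = 0.0204167.
While 3% of the post-interest balance exceeds £25.00, each month B ← (B·(1+r))·(1 − 0.03), i.e. B shrinks by the factor (1+r)·0.97 = 0.9898.
This holds for months 1–152. Entering month 153 the balance is £809.82; 3% of the post-interest balance is now below £25.00, so the flat £25.00 minimum applies from here.
From month 153 a fixed £25.00 at rate r clears £809.82 in 54 more payments. Total: 152 + 54 = 206 months.

206 months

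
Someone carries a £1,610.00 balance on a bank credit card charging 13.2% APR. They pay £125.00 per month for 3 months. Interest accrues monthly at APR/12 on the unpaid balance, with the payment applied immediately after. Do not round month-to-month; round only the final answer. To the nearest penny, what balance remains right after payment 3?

Monthly rate r = 13.2%/12 = 1.1% = 0.011.
Each month: B ← B·(1+r) − £125.00.
Month 1: interest £17.71; balance after payment £1,502.71.
Month 2: interest £16.53; balance after payment £1,394.24.
Month 3: interest £15.34; balance after payment £1,284.58.

£1,284.58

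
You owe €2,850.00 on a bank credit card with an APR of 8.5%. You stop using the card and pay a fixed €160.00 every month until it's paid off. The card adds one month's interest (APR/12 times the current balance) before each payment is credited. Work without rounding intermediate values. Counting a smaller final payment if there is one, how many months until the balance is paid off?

Monthly rate r = 8.5%/12 = 0.708333% = 0.00708333.
Recurrence: B ← B·(1+r) − €160.00.
Month 1: interest €20.19; balance after payment €2,710.19.
Month 2: interest €19.20; balance after payment €2,569.38.
Closed form: n = −ln(1 − rB₀/P)/ln(1+r) = −ln(0.87383)/ln(1.00708) ≈ 19.108, so the balance reaches zero during payment 20.

20 payments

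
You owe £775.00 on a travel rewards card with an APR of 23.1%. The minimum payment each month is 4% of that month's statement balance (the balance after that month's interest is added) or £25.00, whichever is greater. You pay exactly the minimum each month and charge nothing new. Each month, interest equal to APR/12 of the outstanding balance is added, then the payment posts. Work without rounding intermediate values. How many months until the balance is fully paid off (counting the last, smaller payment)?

Monthly rate r = 23.1%/12 = 1.925% = 0.01925.
While 4% of the post-interest balance exceeds £25.00, each month B ← (B·(1+r))·(1 − 0.04), i.e. B shrinks by the factor (1+r)·0.96 = 0.97848.
This holds for months 1–11. Entering month 12 the balance is £610.06; 4% of the post-interest balance is now below £25.00, so the flat £25.00 minimum applies from here.
From month 12 a fixed £25.00 at rate r clears £610.06 in 34 more payments. Total: 11 + 34 = 45 months.

45 months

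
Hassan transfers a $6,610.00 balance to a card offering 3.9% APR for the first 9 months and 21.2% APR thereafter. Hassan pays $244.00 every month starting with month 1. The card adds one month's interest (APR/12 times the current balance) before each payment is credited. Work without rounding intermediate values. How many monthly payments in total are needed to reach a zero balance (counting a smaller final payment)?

Promo months 1–9 at r₀ = 3.9%/12 = 0.00325; months 10+ at r₁ = 21.2%/12 = 0.0176667.
After month 9: iterate B ← B·(1+r₀) − $244.00 for 9 months → $4,581.11.
Then at r₁ with $244.00/mo: n₂ = −ln(1 − r₁·B/P)/ln(1+r₁) ≈ 23.01 → 24 more payments.

33 months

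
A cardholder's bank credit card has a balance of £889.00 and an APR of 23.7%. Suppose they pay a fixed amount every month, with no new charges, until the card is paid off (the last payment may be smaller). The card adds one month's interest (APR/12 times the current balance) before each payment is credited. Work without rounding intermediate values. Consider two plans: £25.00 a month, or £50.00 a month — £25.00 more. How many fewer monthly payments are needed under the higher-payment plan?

39 fewer payments

Monthly rate r = 23.7%/12 = 1.975% = 0.01975.
At £25.00/mo: n = ⌈−ln(1 − rB₀/P)/ln(1+r)⌉ = 62 payments (last £23.91); total interest = total paid − £889.00 = £659.91.
At £50.00/mo: 23 payments (last £5.92); total interest £216.92.
Payments saved = 62 − 23 = 39.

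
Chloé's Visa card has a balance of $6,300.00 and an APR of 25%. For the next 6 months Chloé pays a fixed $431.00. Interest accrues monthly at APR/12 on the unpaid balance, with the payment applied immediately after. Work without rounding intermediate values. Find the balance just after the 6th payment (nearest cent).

Monthly rate r = 25%/12 = 2.08333% = 0.0208333.
Each month: B ← B·(1+r) − $431.00.
Month 1: interest $131.25; balance after payment $6,000.25.
Month 2: interest $125.01; balance after payment $5,694.26.
Month 3: interest $118.63; balance after payment $5,381.89.
Month 4: interest $112.12; balance after payment $5,063.01.
Month 5: interest $105.48; balance after payment $4,737.49.
Month 6: interest $98.70; balance after payment $4,405.19.

$4,405.19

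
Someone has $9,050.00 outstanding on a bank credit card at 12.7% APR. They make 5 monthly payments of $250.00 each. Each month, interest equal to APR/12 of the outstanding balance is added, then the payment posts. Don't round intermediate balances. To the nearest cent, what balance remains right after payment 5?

Monthly rate r = 12.7%/12 = 1.05833% = 0.0105833.
Each month: B ← B·(1+r) − $250.00.
Month 1: interest $95.78; balance after payment $8,895.78.
Month 2: interest $94.15; balance after payment $8,739.93.
Month 3: interest $92.50; balance after payment $8,582.42.
Month 4: interest $90.83; balance after payment $8,423.25.
Month 5: interest $89.15; balance after payment $8,262.40.

$8,262.40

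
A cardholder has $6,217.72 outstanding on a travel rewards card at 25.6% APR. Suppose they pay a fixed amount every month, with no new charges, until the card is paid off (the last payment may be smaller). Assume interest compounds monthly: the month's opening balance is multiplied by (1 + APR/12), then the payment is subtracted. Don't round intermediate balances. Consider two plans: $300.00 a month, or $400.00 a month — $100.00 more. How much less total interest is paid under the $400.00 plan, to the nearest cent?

Monthly rate r = 25.6%/12 = 2.13333% = 0.0213333.
At $300.00/mo: n = ⌈−ln(1 − rB₀/P)/ln(1+r)⌉ = 28 payments (last $195.73); total interest = total paid − $6,217.72 = $2,078.01.
At $400.00/mo: 20 payments (last $34.74); total interest $1,417.02.
Interest saved = $2,078.01 − $1,417.02 = $660.99.

$660.99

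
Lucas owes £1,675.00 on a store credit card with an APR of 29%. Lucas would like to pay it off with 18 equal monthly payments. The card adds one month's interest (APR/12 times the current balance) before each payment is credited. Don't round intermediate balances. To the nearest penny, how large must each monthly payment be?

Monthly rate r = 29%/12 = 2.41667% = 0.0241667.
Level-payment amortization: P = B₀·r / (1 − (1+r)^(−n)) = 1675.00·0.0241667 / (1 − 1.02417^(−18)).
Denominator 1 − (1+r)^(−18) = 0.349378311.
P = 40.4792 / 0.349378311 ≈ 115.86.

£115.86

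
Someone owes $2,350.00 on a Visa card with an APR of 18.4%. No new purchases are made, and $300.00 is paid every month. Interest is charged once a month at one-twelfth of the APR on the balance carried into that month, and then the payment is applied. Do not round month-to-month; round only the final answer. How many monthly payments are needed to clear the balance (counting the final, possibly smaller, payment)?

9 payments

Monthly rate r = 18.4%/12 = 1.53333% = 0.0153333.
Recurrence: B ← B·(1+r) − $300.00.
Month 1: interest $36.03; balance after payment $2,086.03.
Month 2: interest $31.99; balance after payment $1,818.02.
Closed form: n = −ln(1 − rB₀/P)/ln(1+r) = −ln(0.87989)/ln(1.01533) ≈ 8.409, so the balance reaches zero during payment 9.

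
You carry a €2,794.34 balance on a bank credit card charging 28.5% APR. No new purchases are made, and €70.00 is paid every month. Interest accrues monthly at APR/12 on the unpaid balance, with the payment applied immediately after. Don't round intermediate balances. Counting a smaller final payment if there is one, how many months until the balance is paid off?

127 payments

Monthly rate r = 28.5%/12 = 2.375% = 0.02375.
Recurrence: B ← B·(1+r) − €70.00.
Month 1: interest €66.37; balance after payment €2,790.71.
Month 2: interest €66.28; balance after payment €2,786.98.
Closed form: n = −ln(1 − rB₀/P)/ln(1+r) = −ln(0.05192)/ln(1.02375) ≈ 126.022, so the balance reaches zero during payment 127.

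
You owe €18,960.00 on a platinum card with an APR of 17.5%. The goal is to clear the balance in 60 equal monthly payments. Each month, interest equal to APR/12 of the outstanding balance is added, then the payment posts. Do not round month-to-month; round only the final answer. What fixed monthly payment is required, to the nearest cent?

€476.32

Monthly rate r = 17.5%/12 = 1.45833% = 0.0145833.
Level-payment amortization: P = B₀·r / (1 − (1+r)^(−n)) = 18960.00·0.0145833 / (1 − 1.01458^(−60)).
Denominator 1 − (1+r)^(−60) = 0.580495552.
P = 276.5 / 0.580495552 ≈ 476.32.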